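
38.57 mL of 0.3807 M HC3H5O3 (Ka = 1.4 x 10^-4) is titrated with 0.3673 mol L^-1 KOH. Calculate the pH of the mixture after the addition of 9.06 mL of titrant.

3.32

Initial n(HC3H5O3) = 0.3807 x 0.03857 = 0.01468 mol.
n(KOH) added = 0.3673 x 0.009060 = 0.003328 mol, converting that many moles of HC3H5O3 to C3H5O3-.
Remaining n(HC3H5O3) = 0.01136 mol; n(C3H5O3-) = 0.003328 mol.
By Henderson-Hasselbalch, pH = pKa + log([A^-]/[HA]) = 3.85 + log(0.003328/0.01136) = 3.85 + (-0.53) = 3.32.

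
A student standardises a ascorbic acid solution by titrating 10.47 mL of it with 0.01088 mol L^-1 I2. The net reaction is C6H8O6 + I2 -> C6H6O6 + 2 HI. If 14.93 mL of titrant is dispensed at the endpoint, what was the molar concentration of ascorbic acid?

n(I2) = 0.01088 x 0.01493 = 0.0001624 mol.
From the balanced equation, 1 mol I2 reacts with 1 mol ascorbic acid, so n(ascorbic acid) = 0.0001624 x 1/1 = 0.0001624 mol.
[ascorbic acid] = 0.0001624 / 0.01047 L = 0.0155 M.

0.0155 M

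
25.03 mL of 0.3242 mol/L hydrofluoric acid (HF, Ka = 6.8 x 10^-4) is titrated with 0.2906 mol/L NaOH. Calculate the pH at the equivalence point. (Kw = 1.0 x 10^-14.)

8.18

n(HF) = 0.3242 x 0.02503 = 0.008115 mol; V(NaOH) at equivalence = 0.008115/0.2906 = 0.02792 L.
At equivalence all the acid is converted to F-; total volume = 0.02503 + 0.02792 = 0.05295 L, so [F-] = 0.008115/0.05295 = 0.1532 M.
Kb = Kw/Ka = 1.0e-14 / 6.8 x 10^-4 = 1.47e-11.
[OH^-] = sqrt(Kb x [F-]) = sqrt(1.47e-11 x 0.1532) = 1.50e-6 M.
pOH = 5.82, so pH = 14.00 - 5.82 = 8.18.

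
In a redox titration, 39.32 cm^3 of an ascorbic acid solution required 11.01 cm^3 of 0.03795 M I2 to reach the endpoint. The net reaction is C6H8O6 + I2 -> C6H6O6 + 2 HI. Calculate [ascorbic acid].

0.0106 M

n(I2) = 0.03795 x 0.01101 = 0.0004178 mol.
From the balanced equation, 1 mol I2 reacts with 1 mol ascorbic acid, so n(ascorbic acid) = 0.0004178 x 1/1 = 0.0004178 mol.
[ascorbic acid] = 0.0004178 / 0.03932 L = 0.0106 M.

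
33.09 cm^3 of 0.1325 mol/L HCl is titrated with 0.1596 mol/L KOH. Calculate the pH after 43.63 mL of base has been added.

n(acid) = 0.1325 x 0.03309 = 0.004384 mol; n(KOH) added = 0.1596 x 0.04363 = 0.006963 mol.
Base is in excess by 0.006963 - 0.004384 = 0.002579 mol in a total volume of 0.07672 L.
[OH^-] = 0.002579/0.07672 = 0.03361 M, so pOH = 1.47 and pH = 14.00 - 1.47 = 12.53.

12.53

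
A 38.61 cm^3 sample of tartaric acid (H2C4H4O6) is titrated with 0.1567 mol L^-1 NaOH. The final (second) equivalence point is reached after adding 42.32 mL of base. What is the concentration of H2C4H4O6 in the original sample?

0.0859 M

n(NaOH) = 0.1567 x 0.04232 = 0.006632 mol.
At the final (second) equivalence point, 2 mol OH^- react per mol H2C4H4O6, so n(H2C4H4O6) = 0.006632 / 2 = 0.003316 mol.
[H2C4H4O6] = 0.003316 / 0.03861 L = 0.0859 M.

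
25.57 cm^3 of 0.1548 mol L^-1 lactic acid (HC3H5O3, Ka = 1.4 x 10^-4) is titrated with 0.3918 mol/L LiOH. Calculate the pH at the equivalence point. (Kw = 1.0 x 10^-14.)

n(HC3H5O3) = 0.1548 x 0.02557 = 0.003958 mol; V(LiOH) at equivalence = 0.003958/0.3918 = 0.01010 L.
At equivalence all the acid is converted to C3H5O3-; total volume = 0.02557 + 0.01010 = 0.03567 L, so [C3H5O3-] = 0.003958/0.03567 = 0.1110 M.
Kb = Kw/Ka = 1.0e-14 / 1.4 x 10^-4 = 7.14e-11.
[OH^-] = sqrt(Kb x [C3H5O3-]) = sqrt(7.14e-11 x 0.1110) = 2.82e-6 M.
pOH = 5.55, so pH = 14.00 - 5.55 = 8.45.

8.45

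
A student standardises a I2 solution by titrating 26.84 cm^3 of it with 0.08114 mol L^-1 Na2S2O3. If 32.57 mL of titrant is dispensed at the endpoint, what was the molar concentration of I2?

0.0492 M

n(Na2S2O3) = 0.08114 x 0.03257 = 0.002643 mol.
From the balanced equation, 2 mol Na2S2O3 reacts with 1 mol I2, so n(I2) = 0.002643 x 1/2 = 0.001321 mol.
[I2] = 0.001321 / 0.02684 L = 0.0492 M.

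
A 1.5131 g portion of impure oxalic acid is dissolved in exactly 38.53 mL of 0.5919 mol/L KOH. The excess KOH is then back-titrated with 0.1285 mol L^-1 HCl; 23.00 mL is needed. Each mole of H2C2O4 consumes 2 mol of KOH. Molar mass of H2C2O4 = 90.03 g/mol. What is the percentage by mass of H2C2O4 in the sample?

Total n(KOH) added = 0.5919 x 0.03853 = 0.02281 mol.
n(HCl) used = 0.1285 x 0.02300 = 0.002956 mol, which equals the excess n(KOH).
So n(KOH) consumed by the sample = 0.02281 - 0.002956 = 0.01985 mol.
n(H2C2O4) = 0.01985 / 2 = 0.009925 mol.
mass H2C2O4 = 0.009925 x 90.03 = 0.8936 g, so %H2C2O4 = 0.8936/1.5131 x 100 = 59.1%.

59.1%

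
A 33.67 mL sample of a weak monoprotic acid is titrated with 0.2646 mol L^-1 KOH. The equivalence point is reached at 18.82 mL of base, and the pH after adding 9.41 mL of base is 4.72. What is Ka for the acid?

9.41 mL is half of the equivalence volume, so this is the half-equivalence point where [HA] = [A^-].
At half-equivalence pH = pKa, so pKa = 4.72.
Ka = 10^(-4.72) = 1.9 x 10^-5.

1.9 x 10^-5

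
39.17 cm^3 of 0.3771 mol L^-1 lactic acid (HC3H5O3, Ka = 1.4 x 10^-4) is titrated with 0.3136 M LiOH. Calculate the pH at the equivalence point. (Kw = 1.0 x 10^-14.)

n(HC3H5O3) = 0.3771 x 0.03917 = 0.01477 mol; V(LiOH) at equivalence = 0.01477/0.3136 = 0.04710 L.
At equivalence all the acid is converted to C3H5O3-; total volume = 0.03917 + 0.04710 = 0.08627 L, so [C3H5O3-] = 0.01477/0.08627 = 0.1712 M.
Kb = Kw/Ka = 1.0e-14 / 1.4 x 10^-4 = 7.14e-11.
[OH^-] = sqrt(Kb x [C3H5O3-]) = sqrt(7.14e-11 x 0.1712) = 3.50e-6 M.
pOH = 5.46, so pH = 14.00 - 5.46 = 8.54.

8.54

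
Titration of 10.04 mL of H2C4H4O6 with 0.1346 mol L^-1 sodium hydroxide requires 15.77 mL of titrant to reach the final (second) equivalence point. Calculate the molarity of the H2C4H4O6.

0.106 M

n(NaOH) = 0.1346 x 0.01577 = 0.002123 mol.
At the final (second) equivalence point, 2 mol OH^- react per mol H2C4H4O6, so n(H2C4H4O6) = 0.002123 / 2 = 0.001061 mol.
[H2C4H4O6] = 0.001061 / 0.01004 L = 0.106 M.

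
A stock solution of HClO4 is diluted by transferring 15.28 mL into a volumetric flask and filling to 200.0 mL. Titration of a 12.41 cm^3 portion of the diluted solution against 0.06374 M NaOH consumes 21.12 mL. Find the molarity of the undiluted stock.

n(NaOH) = 0.06374 x 0.02112 = 0.001346 mol.
n(HClO4) in the aliquot = 0.001346 mol.
[diluted HClO4] = 0.001346 / 0.01241 = 0.1085 M.
Dilution factor = 200.0/15.28 = 13.09, so [stock] = 0.1085 x 13.09 = 1.42 M.

1.42 M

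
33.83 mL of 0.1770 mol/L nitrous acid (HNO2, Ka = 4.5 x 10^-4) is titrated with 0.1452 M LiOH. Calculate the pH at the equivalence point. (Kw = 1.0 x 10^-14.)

8.12

n(HNO2) = 0.1770 x 0.03383 = 0.005988 mol; V(LiOH) at equivalence = 0.005988/0.1452 = 0.04124 L.
At equivalence all the acid is converted to NO2-; total volume = 0.03383 + 0.04124 = 0.07507 L, so [NO2-] = 0.005988/0.07507 = 0.07977 M.
Kb = Kw/Ka = 1.0e-14 / 4.5 x 10^-4 = 2.22e-11.
[OH^-] = sqrt(Kb x [NO2-]) = sqrt(2.22e-11 x 0.07977) = 1.33e-6 M.
pOH = 5.88, so pH = 14.00 - 5.88 = 8.12.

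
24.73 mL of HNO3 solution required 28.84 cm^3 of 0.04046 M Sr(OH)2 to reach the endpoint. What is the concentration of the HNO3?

n(Sr(OH)2) delivered = 0.04046 x 0.02884 = 0.001167 mol.
The reaction is 2 HNO3 + 1 Sr(OH)2, so n(HNO3) = 0.001167 x 2/1 = 0.002334 mol.
[HNO3] = 0.002334 mol / 0.02473 L = 0.0944 M.

0.0944 M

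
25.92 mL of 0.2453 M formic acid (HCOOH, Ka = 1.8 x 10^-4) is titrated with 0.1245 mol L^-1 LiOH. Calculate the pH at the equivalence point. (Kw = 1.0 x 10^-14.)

8.33

n(HCOOH) = 0.2453 x 0.02592 = 0.006358 mol; V(LiOH) at equivalence = 0.006358/0.1245 = 0.05107 L.
At equivalence all the acid is converted to HCOO-; total volume = 0.02592 + 0.05107 = 0.07699 L, so [HCOO-] = 0.006358/0.07699 = 0.08258 M.
Kb = Kw/Ka = 1.0e-14 / 1.8 x 10^-4 = 5.56e-11.
[OH^-] = sqrt(Kb x [HCOO-]) = sqrt(5.56e-11 x 0.08258) = 2.14e-6 M.
pOH = 5.67, so pH = 14.00 - 5.67 = 8.33.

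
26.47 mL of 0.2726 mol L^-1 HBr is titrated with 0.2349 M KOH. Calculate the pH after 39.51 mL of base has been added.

n(acid) = 0.2726 x 0.02647 = 0.007216 mol; n(KOH) added = 0.2349 x 0.03951 = 0.009281 mol.
Base is in excess by 0.009281 - 0.007216 = 0.002065 mol in a total volume of 0.06598 L.
[OH^-] = 0.002065/0.06598 = 0.03130 M, so pOH = 1.50 and pH = 14.00 - 1.50 = 12.50.

12.50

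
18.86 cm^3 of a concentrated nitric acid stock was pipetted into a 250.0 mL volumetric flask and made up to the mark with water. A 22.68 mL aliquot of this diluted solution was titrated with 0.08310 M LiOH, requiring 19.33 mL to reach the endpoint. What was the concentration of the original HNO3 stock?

0.939 M

n(LiOH) = 0.08310 x 0.01933 = 0.001606 mol.
n(HNO3) in the aliquot = 0.001606 mol.
[diluted HNO3] = 0.001606 / 0.02268 = 0.07083 M.
Dilution factor = 250.0/18.86 = 13.26, so [stock] = 0.07083 x 13.26 = 0.939 M.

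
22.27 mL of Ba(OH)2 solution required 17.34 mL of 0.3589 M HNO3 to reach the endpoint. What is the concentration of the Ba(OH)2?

0.140 M

n(HNO3) delivered = 0.3589 x 0.01734 = 0.006223 mol.
The reaction is 1 Ba(OH)2 + 2 HNO3, so n(Ba(OH)2) = 0.006223 x 1/2 = 0.003112 mol.
[Ba(OH)2] = 0.003112 mol / 0.02227 L = 0.140 M.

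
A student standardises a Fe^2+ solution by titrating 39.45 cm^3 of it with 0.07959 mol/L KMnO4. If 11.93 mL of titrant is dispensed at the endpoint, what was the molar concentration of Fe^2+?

n(KMnO4) = 0.07959 x 0.01193 = 0.0009495 mol.
From the balanced equation, 1 mol KMnO4 reacts with 5 mol Fe^2+, so n(Fe^2+) = 0.0009495 x 5/1 = 0.004748 mol.
[Fe^2+] = 0.004748 / 0.03945 L = 0.120 M.

0.120 M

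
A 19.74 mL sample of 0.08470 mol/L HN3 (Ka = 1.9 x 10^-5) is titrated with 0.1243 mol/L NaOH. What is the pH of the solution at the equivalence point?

n(HN3) = 0.08470 x 0.01974 = 0.001672 mol; V(NaOH) at equivalence = 0.001672/0.1243 = 0.01345 L.
At equivalence all the acid is converted to N3-; total volume = 0.01974 + 0.01345 = 0.03319 L, so [N3-] = 0.001672/0.03319 = 0.05037 M.
Kb = Kw/Ka = 1.0e-14 / 1.9 x 10^-5 = 5.26e-10.
[OH^-] = sqrt(Kb x [N3-]) = sqrt(5.26e-10 x 0.05037) = 5.15e-6 M.
pOH = 5.29, so pH = 14.00 - 5.29 = 8.71.

8.71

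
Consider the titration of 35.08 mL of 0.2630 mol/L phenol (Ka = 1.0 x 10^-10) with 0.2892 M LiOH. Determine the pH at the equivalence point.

11.57

n(C6H5OH) = 0.2630 x 0.03508 = 0.009226 mol; V(LiOH) at equivalence = 0.009226/0.2892 = 0.03190 L.
At equivalence all the acid is converted to C6H5O-; total volume = 0.03508 + 0.03190 = 0.06698 L, so [C6H5O-] = 0.009226/0.06698 = 0.1377 M.
Kb = Kw/Ka = 1.0e-14 / 1.0 x 10^-10 = 0.000100.
[OH^-] = sqrt(Kb x [C6H5O-]) = sqrt(0.000100 x 0.1377) = 0.00371 M.
pOH = 2.43, so pH = 14.00 - 2.43 = 11.57.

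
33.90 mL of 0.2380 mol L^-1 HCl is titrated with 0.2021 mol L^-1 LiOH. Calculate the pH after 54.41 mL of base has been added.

12.52

n(acid) = 0.2380 x 0.03390 = 0.008068 mol; n(LiOH) added = 0.2021 x 0.05441 = 0.01100 mol.
Base is in excess by 0.01100 - 0.008068 = 0.002928 mol in a total volume of 0.08831 L.
[OH^-] = 0.002928/0.08831 = 0.03316 M, so pOH = 1.48 and pH = 14.00 - 1.48 = 12.52.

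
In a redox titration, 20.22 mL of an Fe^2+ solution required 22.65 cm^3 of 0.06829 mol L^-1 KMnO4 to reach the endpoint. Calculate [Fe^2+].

n(KMnO4) = 0.06829 x 0.02265 = 0.001547 mol.
From the balanced equation, 1 mol KMnO4 reacts with 5 mol Fe^2+, so n(Fe^2+) = 0.001547 x 5/1 = 0.007734 mol.
[Fe^2+] = 0.007734 / 0.02022 L = 0.382 M.

0.382 M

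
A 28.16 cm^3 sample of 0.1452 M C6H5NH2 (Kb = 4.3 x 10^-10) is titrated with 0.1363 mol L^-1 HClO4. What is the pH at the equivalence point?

n(C6H5NH2) = 0.1452 x 0.02816 = 0.004089 mol; V(HClO4) at equivalence = 0.004089/0.1363 = 0.03000 L.
At equivalence the base is fully converted to C6H5NH3+; total volume = 0.05816 L, so [C6H5NH3+] = 0.004089/0.05816 = 0.07030 M.
Ka(C6H5NH3+) = Kw/Kb = 1.0e-14 / 4.3 x 10^-10 = 2.33e-5.
[H^+] = sqrt(Ka x [C6H5NH3+]) = sqrt(2.33e-5 x 0.07030) = 0.00128 M.
pH = -log(0.00128) = 2.89.

2.89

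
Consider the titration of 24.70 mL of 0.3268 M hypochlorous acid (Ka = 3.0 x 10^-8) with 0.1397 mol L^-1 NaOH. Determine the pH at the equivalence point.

n(HClO) = 0.3268 x 0.02470 = 0.008072 mol; V(NaOH) at equivalence = 0.008072/0.1397 = 0.05778 L.
At equivalence all the acid is converted to ClO-; total volume = 0.02470 + 0.05778 = 0.08248 L, so [ClO-] = 0.008072/0.08248 = 0.09786 M.
Kb = Kw/Ka = 1.0e-14 / 3.0 x 10^-8 = 3.33e-7.
[OH^-] = sqrt(Kb x [ClO-]) = sqrt(3.33e-7 x 0.09786) = 0.000181 M.
pOH = 3.74, so pH = 14.00 - 3.74 = 10.26.

10.26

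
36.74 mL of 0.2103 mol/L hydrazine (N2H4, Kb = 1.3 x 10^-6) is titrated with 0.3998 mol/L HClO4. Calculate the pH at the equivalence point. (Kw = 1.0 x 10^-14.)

4.49

n(N2H4) = 0.2103 x 0.03674 = 0.007726 mol; V(HClO4) at equivalence = 0.007726/0.3998 = 0.01933 L.
At equivalence the base is fully converted to N2H5+; total volume = 0.05607 L, so [N2H5+] = 0.007726/0.05607 = 0.1378 M.
Ka(N2H5+) = Kw/Kb = 1.0e-14 / 1.3 x 10^-6 = 7.69e-9.
[H^+] = sqrt(Ka x [N2H5+]) = sqrt(7.69e-9 x 0.1378) = 3.26e-5 M.
pH = -log(3.26e-5) = 4.49.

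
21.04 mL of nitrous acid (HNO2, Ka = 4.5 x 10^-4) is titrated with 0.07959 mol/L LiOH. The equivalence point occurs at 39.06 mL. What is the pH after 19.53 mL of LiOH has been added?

19.53 mL is exactly half the equivalence volume (39.06/2), i.e. the half-equivalence point.
There, n(HA) = n(A^-), so pH = pKa = -log(4.5 x 10^-4) = 3.35.

3.35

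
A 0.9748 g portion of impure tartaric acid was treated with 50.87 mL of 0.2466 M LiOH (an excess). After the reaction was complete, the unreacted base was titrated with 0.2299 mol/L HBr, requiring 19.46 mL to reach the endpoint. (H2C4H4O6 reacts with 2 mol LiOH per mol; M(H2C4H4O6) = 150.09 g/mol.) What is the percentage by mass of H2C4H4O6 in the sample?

Total n(LiOH) added = 0.2466 x 0.05087 = 0.01254 mol.
n(HBr) used = 0.2299 x 0.01946 = 0.004474 mol, which equals the excess n(LiOH).
So n(LiOH) consumed by the sample = 0.01254 - 0.004474 = 0.008071 mol.
n(H2C4H4O6) = 0.008071 / 2 = 0.004035 mol.
mass H2C4H4O6 = 0.004035 x 150.09 = 0.6057 g, so %H2C4H4O6 = 0.6057/0.9748 x 100 = 62.1%.

62.1%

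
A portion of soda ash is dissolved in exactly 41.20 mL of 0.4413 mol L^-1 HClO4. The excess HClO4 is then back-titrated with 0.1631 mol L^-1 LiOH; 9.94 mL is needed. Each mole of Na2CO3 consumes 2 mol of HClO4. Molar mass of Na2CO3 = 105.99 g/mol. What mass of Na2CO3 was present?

0.878 g

Total n(HClO4) added = 0.4413 x 0.04120 = 0.01818 mol.
n(LiOH) used = 0.1631 x 0.009940 = 0.001621 mol, which equals the excess n(HClO4).
So n(HClO4) consumed by the sample = 0.01818 - 0.001621 = 0.01656 mol.
n(Na2CO3) = 0.01656 / 2 = 0.008280 mol.
mass = 0.008280 mol x 105.99 g/mol = 0.878 g.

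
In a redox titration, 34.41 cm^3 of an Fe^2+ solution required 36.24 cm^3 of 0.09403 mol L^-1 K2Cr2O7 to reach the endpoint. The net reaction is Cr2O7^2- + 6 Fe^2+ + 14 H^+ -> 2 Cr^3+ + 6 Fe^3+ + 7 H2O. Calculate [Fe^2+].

n(K2Cr2O7) = 0.09403 x 0.03624 = 0.003408 mol.
From the balanced equation, 1 mol K2Cr2O7 reacts with 6 mol Fe^2+, so n(Fe^2+) = 0.003408 x 6/1 = 0.02045 mol.
[Fe^2+] = 0.02045 / 0.03441 L = 0.594 M.

0.594 M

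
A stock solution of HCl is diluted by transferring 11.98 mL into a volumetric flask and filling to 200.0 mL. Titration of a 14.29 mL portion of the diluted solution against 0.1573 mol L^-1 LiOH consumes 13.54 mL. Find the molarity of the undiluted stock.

n(LiOH) = 0.1573 x 0.01354 = 0.002130 mol.
n(HCl) in the aliquot = 0.002130 mol.
[diluted HCl] = 0.002130 / 0.01429 = 0.1490 M.
Dilution factor = 200.0/11.98 = 16.69, so [stock] = 0.1490 x 16.69 = 2.49 M.

2.49 M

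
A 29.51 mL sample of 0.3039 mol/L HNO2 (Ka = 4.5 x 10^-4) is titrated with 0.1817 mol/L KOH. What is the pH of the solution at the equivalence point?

8.20

n(HNO2) = 0.3039 x 0.02951 = 0.008968 mol; V(KOH) at equivalence = 0.008968/0.1817 = 0.04936 L.
At equivalence all the acid is converted to NO2-; total volume = 0.02951 + 0.04936 = 0.07887 L, so [NO2-] = 0.008968/0.07887 = 0.1137 M.
Kb = Kw/Ka = 1.0e-14 / 4.5 x 10^-4 = 2.22e-11.
[OH^-] = sqrt(Kb x [NO2-]) = sqrt(2.22e-11 x 0.1137) = 1.59e-6 M.
pOH = 5.80, so pH = 14.00 - 5.80 = 8.20.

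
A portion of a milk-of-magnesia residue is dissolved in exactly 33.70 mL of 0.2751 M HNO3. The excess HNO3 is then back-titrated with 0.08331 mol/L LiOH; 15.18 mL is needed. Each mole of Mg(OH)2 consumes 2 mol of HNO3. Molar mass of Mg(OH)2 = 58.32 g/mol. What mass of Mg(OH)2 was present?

0.233 g

Total n(HNO3) added = 0.2751 x 0.03370 = 0.009271 mol.
n(LiOH) used = 0.08331 x 0.01518 = 0.001265 mol, which equals the excess n(HNO3).
So n(HNO3) consumed by the sample = 0.009271 - 0.001265 = 0.008006 mol.
n(Mg(OH)2) = 0.008006 / 2 = 0.004003 mol.
mass = 0.004003 mol x 58.32 g/mol = 0.233 g.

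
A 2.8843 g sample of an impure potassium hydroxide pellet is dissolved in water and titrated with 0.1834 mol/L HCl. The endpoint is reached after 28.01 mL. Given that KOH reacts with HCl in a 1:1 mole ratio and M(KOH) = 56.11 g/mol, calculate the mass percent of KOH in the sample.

9.99%

n(HCl) = 0.1834 x 0.02801 = 0.005137 mol.
n(KOH) = 0.005137 / 1 = 0.005137 mol.
mass of KOH = 0.005137 x 56.11 = 0.2882 g.
% purity = 0.2882 / 2.8843 x 100 = 9.99%.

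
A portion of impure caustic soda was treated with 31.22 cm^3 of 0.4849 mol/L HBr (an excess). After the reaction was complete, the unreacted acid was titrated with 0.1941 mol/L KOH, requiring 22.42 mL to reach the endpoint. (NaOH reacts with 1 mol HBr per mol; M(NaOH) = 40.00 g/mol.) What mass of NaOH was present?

0.431 g

Total n(HBr) added = 0.4849 x 0.03122 = 0.01514 mol.
n(KOH) used = 0.1941 x 0.02242 = 0.004352 mol, which equals the excess n(HBr).
So n(HBr) consumed by the sample = 0.01514 - 0.004352 = 0.01079 mol.
n(NaOH) = 0.01079 / 1 = 0.01079 mol.
mass = 0.01079 mol x 40.00 g/mol = 0.431 g.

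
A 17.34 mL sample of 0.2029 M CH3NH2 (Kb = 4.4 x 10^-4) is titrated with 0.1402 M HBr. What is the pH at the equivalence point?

n(CH3NH2) = 0.2029 x 0.01734 = 0.003518 mol; V(HBr) at equivalence = 0.003518/0.1402 = 0.02509 L.
At equivalence the base is fully converted to CH3NH3+; total volume = 0.04243 L, so [CH3NH3+] = 0.003518/0.04243 = 0.08291 M.
Ka(CH3NH3+) = Kw/Kb = 1.0e-14 / 4.4 x 10^-4 = 2.27e-11.
[H^+] = sqrt(Ka x [CH3NH3+]) = sqrt(2.27e-11 x 0.08291) = 1.37e-6 M.
pH = -log(1.37e-6) = 5.86.

5.86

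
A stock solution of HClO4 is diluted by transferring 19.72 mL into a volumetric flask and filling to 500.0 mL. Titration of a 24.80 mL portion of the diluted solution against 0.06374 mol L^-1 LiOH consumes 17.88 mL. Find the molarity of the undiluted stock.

n(LiOH) = 0.06374 x 0.01788 = 0.001140 mol.
n(HClO4) in the aliquot = 0.001140 mol.
[diluted HClO4] = 0.001140 / 0.02480 = 0.04595 M.
Dilution factor = 500.0/19.72 = 25.35, so [stock] = 0.04595 x 25.35 = 1.17 M.

1.17 M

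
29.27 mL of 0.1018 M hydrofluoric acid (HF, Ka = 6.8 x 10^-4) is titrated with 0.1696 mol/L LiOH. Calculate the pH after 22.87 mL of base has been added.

12.24

n(acid) = 0.1018 x 0.02927 = 0.002980 mol; n(LiOH) added = 0.1696 x 0.02287 = 0.003879 mol.
Base is in excess by 0.003879 - 0.002980 = 0.0008991 mol in a total volume of 0.05214 L.
[OH^-] = 0.0008991/0.05214 = 0.01724 M, so pOH = 1.76 and pH = 14.00 - 1.76 = 12.24.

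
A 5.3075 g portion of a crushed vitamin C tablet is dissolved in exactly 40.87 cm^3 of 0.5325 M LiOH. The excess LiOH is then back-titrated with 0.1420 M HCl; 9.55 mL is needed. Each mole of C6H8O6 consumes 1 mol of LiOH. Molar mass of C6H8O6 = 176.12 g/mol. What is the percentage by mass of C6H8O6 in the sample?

67.7%

Total n(LiOH) added = 0.5325 x 0.04087 = 0.02176 mol.
n(HCl) used = 0.1420 x 0.009550 = 0.001356 mol, which equals the excess n(LiOH).
So n(LiOH) consumed by the sample = 0.02176 - 0.001356 = 0.02041 mol.
n(C6H8O6) = 0.02041 / 1 = 0.02041 mol.
mass C6H8O6 = 0.02041 x 176.12 = 3.594 g, so %C6H8O6 = 3.594/5.3075 x 100 = 67.7%.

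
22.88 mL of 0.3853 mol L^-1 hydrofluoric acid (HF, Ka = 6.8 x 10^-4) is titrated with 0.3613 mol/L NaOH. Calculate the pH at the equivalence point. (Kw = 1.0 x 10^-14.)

n(HF) = 0.3853 x 0.02288 = 0.008816 mol; V(NaOH) at equivalence = 0.008816/0.3613 = 0.02440 L.
At equivalence all the acid is converted to F-; total volume = 0.02288 + 0.02440 = 0.04728 L, so [F-] = 0.008816/0.04728 = 0.1865 M.
Kb = Kw/Ka = 1.0e-14 / 6.8 x 10^-4 = 1.47e-11.
[OH^-] = sqrt(Kb x [F-]) = sqrt(1.47e-11 x 0.1865) = 1.66e-6 M.
pOH = 5.78, so pH = 14.00 - 5.78 = 8.22.

8.22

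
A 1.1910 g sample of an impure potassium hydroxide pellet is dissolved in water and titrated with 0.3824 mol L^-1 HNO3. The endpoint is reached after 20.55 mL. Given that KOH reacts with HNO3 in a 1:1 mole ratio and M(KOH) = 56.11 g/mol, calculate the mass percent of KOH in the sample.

37.0%

n(HNO3) = 0.3824 x 0.02055 = 0.007858 mol.
n(KOH) = 0.007858 / 1 = 0.007858 mol.
mass of KOH = 0.007858 x 56.11 = 0.4409 g.
% purity = 0.4409 / 1.1910 x 100 = 37.0%.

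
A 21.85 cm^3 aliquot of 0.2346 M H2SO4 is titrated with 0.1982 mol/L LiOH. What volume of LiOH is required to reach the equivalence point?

51.7 mL

n(H2SO4) = 0.2346 mol/L x 0.02185 L = 0.005126 mol.
The neutralisation is 1 H2SO4 : 2 LiOH, so n(LiOH) = 0.005126 x 2/1 = 0.01025 mol.
V(LiOH) = 0.01025 / 0.1982 = 0.05173 L = 51.7 mL.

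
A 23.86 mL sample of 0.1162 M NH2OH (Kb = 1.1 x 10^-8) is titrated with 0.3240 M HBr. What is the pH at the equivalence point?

n(NH2OH) = 0.1162 x 0.02386 = 0.002773 mol; V(HBr) at equivalence = 0.002773/0.3240 = 0.008557 L.
At equivalence the base is fully converted to NH3OH+; total volume = 0.03242 L, so [NH3OH+] = 0.002773/0.03242 = 0.08553 M.
Ka(NH3OH+) = Kw/Kb = 1.0e-14 / 1.1 x 10^-8 = 9.09e-7.
[H^+] = sqrt(Ka x [NH3OH+]) = sqrt(9.09e-7 x 0.08553) = 0.000279 M.
pH = -log(0.000279) = 3.55.

3.55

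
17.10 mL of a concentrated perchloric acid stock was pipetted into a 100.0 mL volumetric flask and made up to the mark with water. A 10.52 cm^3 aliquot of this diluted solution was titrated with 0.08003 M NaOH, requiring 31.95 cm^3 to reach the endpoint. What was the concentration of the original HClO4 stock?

n(NaOH) = 0.08003 x 0.03195 = 0.002557 mol.
n(HClO4) in the aliquot = 0.002557 mol.
[diluted HClO4] = 0.002557 / 0.01052 = 0.2431 M.
Dilution factor = 100.0/17.10 = 5.848, so [stock] = 0.2431 x 5.848 = 1.42 M.

1.42 M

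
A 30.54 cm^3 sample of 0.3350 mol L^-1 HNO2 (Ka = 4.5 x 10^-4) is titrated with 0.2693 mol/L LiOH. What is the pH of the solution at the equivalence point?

8.26

n(HNO2) = 0.3350 x 0.03054 = 0.01023 mol; V(LiOH) at equivalence = 0.01023/0.2693 = 0.03799 L.
At equivalence all the acid is converted to NO2-; total volume = 0.03054 + 0.03799 = 0.06853 L, so [NO2-] = 0.01023/0.06853 = 0.1493 M.
Kb = Kw/Ka = 1.0e-14 / 4.5 x 10^-4 = 2.22e-11.
[OH^-] = sqrt(Kb x [NO2-]) = sqrt(2.22e-11 x 0.1493) = 1.82e-6 M.
pOH = 5.74, so pH = 14.00 - 5.74 = 8.26.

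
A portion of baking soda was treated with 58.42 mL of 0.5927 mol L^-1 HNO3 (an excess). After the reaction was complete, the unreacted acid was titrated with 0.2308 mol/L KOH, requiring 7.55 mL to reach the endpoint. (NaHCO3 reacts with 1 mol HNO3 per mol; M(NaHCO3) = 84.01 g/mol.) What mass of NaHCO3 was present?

Total n(HNO3) added = 0.5927 x 0.05842 = 0.03463 mol.
n(KOH) used = 0.2308 x 0.007550 = 0.001743 mol, which equals the excess n(HNO3).
So n(HNO3) consumed by the sample = 0.03463 - 0.001743 = 0.03288 mol.
n(NaHCO3) = 0.03288 / 1 = 0.03288 mol.
mass = 0.03288 mol x 84.01 g/mol = 2.76 g.

2.76 g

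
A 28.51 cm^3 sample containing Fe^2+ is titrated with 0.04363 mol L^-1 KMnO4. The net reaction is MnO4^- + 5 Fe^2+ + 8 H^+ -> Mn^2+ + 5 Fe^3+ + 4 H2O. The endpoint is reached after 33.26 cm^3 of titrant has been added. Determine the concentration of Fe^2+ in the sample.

0.254 M

n(KMnO4) = 0.04363 x 0.03326 = 0.001451 mol.
From the balanced equation, 1 mol KMnO4 reacts with 5 mol Fe^2+, so n(Fe^2+) = 0.001451 x 5/1 = 0.007256 mol.
[Fe^2+] = 0.007256 / 0.02851 L = 0.254 M.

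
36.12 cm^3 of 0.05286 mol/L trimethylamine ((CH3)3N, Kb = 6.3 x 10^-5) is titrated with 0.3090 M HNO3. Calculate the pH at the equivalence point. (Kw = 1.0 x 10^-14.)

n((CH3)3N) = 0.05286 x 0.03612 = 0.001909 mol; V(HNO3) at equivalence = 0.001909/0.3090 = 0.006179 L.
At equivalence the base is fully converted to (CH3)3NH+; total volume = 0.04230 L, so [(CH3)3NH+] = 0.001909/0.04230 = 0.04514 M.
Ka((CH3)3NH+) = Kw/Kb = 1.0e-14 / 6.3 x 10^-5 = 1.59e-10.
[H^+] = sqrt(Ka x [(CH3)3NH+]) = sqrt(1.59e-10 x 0.04514) = 2.68e-6 M.
pH = -log(2.68e-6) = 5.57.

5.57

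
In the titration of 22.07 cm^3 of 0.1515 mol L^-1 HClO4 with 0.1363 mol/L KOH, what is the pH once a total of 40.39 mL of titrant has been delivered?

12.54

n(acid) = 0.1515 x 0.02207 = 0.003344 mol; n(KOH) added = 0.1363 x 0.04039 = 0.005505 mol.
Base is in excess by 0.005505 - 0.003344 = 0.002162 mol in a total volume of 0.06246 L.
[OH^-] = 0.002162/0.06246 = 0.03461 M, so pOH = 1.46 and pH = 14.00 - 1.46 = 12.54.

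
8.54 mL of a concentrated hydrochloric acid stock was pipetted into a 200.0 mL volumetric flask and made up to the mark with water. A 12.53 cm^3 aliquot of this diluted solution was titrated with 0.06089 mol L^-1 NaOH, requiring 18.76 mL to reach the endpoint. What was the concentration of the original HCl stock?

n(NaOH) = 0.06089 x 0.01876 = 0.001142 mol.
n(HCl) in the aliquot = 0.001142 mol.
[diluted HCl] = 0.001142 / 0.01253 = 0.09116 M.
Dilution factor = 200.0/8.540 = 23.42, so [stock] = 0.09116 x 23.42 = 2.14 M.

2.14 M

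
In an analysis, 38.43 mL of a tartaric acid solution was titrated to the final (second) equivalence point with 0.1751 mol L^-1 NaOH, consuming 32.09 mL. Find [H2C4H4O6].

0.0731 M

n(NaOH) = 0.1751 x 0.03209 = 0.005619 mol.
At the final (second) equivalence point, 2 mol OH^- react per mol H2C4H4O6, so n(H2C4H4O6) = 0.005619 / 2 = 0.002809 mol.
[H2C4H4O6] = 0.002809 / 0.03843 L = 0.0731 M.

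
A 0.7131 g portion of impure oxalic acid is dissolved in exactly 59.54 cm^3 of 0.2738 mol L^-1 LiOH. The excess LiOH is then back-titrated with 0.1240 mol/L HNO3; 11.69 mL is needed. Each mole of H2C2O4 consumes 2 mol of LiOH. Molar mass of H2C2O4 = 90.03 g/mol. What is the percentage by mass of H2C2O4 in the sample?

Total n(LiOH) added = 0.2738 x 0.05954 = 0.01630 mol.
n(HNO3) used = 0.1240 x 0.01169 = 0.001450 mol, which equals the excess n(LiOH).
So n(LiOH) consumed by the sample = 0.01630 - 0.001450 = 0.01485 mol.
n(H2C2O4) = 0.01485 / 2 = 0.007426 mol.
mass H2C2O4 = 0.007426 x 90.03 = 0.6686 g, so %H2C2O4 = 0.6686/0.7131 x 100 = 93.8%.

93.8%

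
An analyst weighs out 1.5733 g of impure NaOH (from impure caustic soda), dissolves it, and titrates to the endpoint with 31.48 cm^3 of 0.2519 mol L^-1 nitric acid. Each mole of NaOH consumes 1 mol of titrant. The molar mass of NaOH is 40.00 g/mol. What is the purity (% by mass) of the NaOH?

n(HNO3) = 0.2519 x 0.03148 = 0.007930 mol.
n(NaOH) = 0.007930 / 1 = 0.007930 mol.
mass of NaOH = 0.007930 x 40.00 = 0.3172 g.
% purity = 0.3172 / 1.5733 x 100 = 20.2%.

20.2%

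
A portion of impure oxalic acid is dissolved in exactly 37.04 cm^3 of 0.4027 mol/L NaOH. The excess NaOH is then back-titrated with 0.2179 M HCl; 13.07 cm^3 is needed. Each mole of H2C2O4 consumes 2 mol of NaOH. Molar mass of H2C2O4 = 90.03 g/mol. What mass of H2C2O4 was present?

0.543 g

Total n(NaOH) added = 0.4027 x 0.03704 = 0.01492 mol.
n(HCl) used = 0.2179 x 0.01307 = 0.002848 mol, which equals the excess n(NaOH).
So n(NaOH) consumed by the sample = 0.01492 - 0.002848 = 0.01207 mol.
n(H2C2O4) = 0.01207 / 2 = 0.006034 mol.
mass = 0.006034 mol x 90.03 g/mol = 0.543 g.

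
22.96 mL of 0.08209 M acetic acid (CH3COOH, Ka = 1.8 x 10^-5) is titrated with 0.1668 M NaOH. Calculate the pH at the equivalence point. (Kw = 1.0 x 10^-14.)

8.74

n(CH3COOH) = 0.08209 x 0.02296 = 0.001885 mol; V(NaOH) at equivalence = 0.001885/0.1668 = 0.01130 L.
At equivalence all the acid is converted to CH3COO-; total volume = 0.02296 + 0.01130 = 0.03426 L, so [CH3COO-] = 0.001885/0.03426 = 0.05501 M.
Kb = Kw/Ka = 1.0e-14 / 1.8 x 10^-5 = 5.56e-10.
[OH^-] = sqrt(Kb x [CH3COO-]) = sqrt(5.56e-10 x 0.05501) = 5.53e-6 M.
pOH = 5.26, so pH = 14.00 - 5.26 = 8.74.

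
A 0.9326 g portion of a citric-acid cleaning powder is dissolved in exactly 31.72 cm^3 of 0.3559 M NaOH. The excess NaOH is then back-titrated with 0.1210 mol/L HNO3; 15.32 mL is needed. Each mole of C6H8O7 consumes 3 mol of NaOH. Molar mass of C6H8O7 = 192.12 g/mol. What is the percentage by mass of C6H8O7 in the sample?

64.8%

Total n(NaOH) added = 0.3559 x 0.03172 = 0.01129 mol.
n(HNO3) used = 0.1210 x 0.01532 = 0.001854 mol, which equals the excess n(NaOH).
So n(NaOH) consumed by the sample = 0.01129 - 0.001854 = 0.009435 mol.
n(C6H8O7) = 0.009435 / 3 = 0.003145 mol.
mass C6H8O7 = 0.003145 x 192.12 = 0.6042 g, so %C6H8O7 = 0.6042/0.9326 x 100 = 64.8%.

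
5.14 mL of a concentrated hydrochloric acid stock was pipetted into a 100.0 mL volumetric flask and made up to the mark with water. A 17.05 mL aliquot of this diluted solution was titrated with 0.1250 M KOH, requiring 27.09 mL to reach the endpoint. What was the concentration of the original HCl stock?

n(KOH) = 0.1250 x 0.02709 = 0.003386 mol.
n(HCl) in the aliquot = 0.003386 mol.
[diluted HCl] = 0.003386 / 0.01705 = 0.1986 M.
Dilution factor = 100.0/5.140 = 19.46, so [stock] = 0.1986 x 19.46 = 3.86 M.

3.86 M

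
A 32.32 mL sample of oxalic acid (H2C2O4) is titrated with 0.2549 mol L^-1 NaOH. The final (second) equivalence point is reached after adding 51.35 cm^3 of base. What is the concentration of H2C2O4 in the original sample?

0.202 M

n(NaOH) = 0.2549 x 0.05135 = 0.01309 mol.
At the final (second) equivalence point, 2 mol OH^- react per mol H2C2O4, so n(H2C2O4) = 0.01309 / 2 = 0.006545 mol.
[H2C2O4] = 0.006545 / 0.03232 L = 0.202 M.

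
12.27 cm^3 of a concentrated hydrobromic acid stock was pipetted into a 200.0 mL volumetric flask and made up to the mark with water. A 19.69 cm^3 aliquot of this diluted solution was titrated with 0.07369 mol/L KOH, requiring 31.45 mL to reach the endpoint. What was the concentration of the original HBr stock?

n(KOH) = 0.07369 x 0.03145 = 0.002318 mol.
n(HBr) in the aliquot = 0.002318 mol.
[diluted HBr] = 0.002318 / 0.01969 = 0.1177 M.
Dilution factor = 200.0/12.27 = 16.30, so [stock] = 0.1177 x 16.30 = 1.92 M.

1.92 M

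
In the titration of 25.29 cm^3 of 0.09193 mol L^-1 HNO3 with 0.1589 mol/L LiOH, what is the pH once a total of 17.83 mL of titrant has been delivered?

n(acid) = 0.09193 x 0.02529 = 0.002325 mol; n(LiOH) added = 0.1589 x 0.01783 = 0.002833 mol.
Base is in excess by 0.002833 - 0.002325 = 0.0005083 mol in a total volume of 0.04312 L.
[OH^-] = 0.0005083/0.04312 = 0.01179 M, so pOH = 1.93 and pH = 14.00 - 1.93 = 12.07.

12.07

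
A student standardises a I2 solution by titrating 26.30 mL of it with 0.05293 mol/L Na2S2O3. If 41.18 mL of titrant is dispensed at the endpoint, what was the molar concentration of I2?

0.0414 M

n(Na2S2O3) = 0.05293 x 0.04118 = 0.002180 mol.
From the balanced equation, 2 mol Na2S2O3 reacts with 1 mol I2, so n(I2) = 0.002180 x 1/2 = 0.001090 mol.
[I2] = 0.001090 / 0.02630 L = 0.0414 M.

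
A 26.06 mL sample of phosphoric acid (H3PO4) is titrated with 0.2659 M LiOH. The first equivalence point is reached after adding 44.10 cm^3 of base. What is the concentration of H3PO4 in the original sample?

0.450 M

n(LiOH) = 0.2659 x 0.04410 = 0.01173 mol.
At the first equivalence point, 1 mol OH^- react per mol H3PO4, so n(H3PO4) = 0.01173 / 1 = 0.01173 mol.
[H3PO4] = 0.01173 / 0.02606 L = 0.450 M.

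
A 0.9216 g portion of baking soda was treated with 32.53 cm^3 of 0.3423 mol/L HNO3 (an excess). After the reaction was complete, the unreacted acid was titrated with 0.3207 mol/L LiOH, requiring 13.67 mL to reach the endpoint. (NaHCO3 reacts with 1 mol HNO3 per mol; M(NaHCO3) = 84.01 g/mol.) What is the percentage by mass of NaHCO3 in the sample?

Total n(HNO3) added = 0.3423 x 0.03253 = 0.01114 mol.
n(LiOH) used = 0.3207 x 0.01367 = 0.004384 mol, which equals the excess n(HNO3).
So n(HNO3) consumed by the sample = 0.01114 - 0.004384 = 0.006751 mol.
n(NaHCO3) = 0.006751 / 1 = 0.006751 mol.
mass NaHCO3 = 0.006751 x 84.01 = 0.5672 g, so %NaHCO3 = 0.5672/0.9216 x 100 = 61.5%.

61.5%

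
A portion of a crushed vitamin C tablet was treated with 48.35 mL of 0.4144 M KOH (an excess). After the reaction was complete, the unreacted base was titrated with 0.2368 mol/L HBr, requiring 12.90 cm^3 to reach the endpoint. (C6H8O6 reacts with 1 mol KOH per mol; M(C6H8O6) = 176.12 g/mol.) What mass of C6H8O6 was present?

2.99 g

Total n(KOH) added = 0.4144 x 0.04835 = 0.02004 mol.
n(HBr) used = 0.2368 x 0.01290 = 0.003055 mol, which equals the excess n(KOH).
So n(KOH) consumed by the sample = 0.02004 - 0.003055 = 0.01698 mol.
n(C6H8O6) = 0.01698 / 1 = 0.01698 mol.
mass = 0.01698 mol x 176.12 g/mol = 2.99 g.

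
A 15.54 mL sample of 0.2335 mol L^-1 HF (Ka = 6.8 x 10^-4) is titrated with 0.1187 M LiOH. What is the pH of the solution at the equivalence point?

8.03

n(HF) = 0.2335 x 0.01554 = 0.003629 mol; V(LiOH) at equivalence = 0.003629/0.1187 = 0.03057 L.
At equivalence all the acid is converted to F-; total volume = 0.01554 + 0.03057 = 0.04611 L, so [F-] = 0.003629/0.04611 = 0.07870 M.
Kb = Kw/Ka = 1.0e-14 / 6.8 x 10^-4 = 1.47e-11.
[OH^-] = sqrt(Kb x [F-]) = sqrt(1.47e-11 x 0.07870) = 1.08e-6 M.
pOH = 5.97, so pH = 14.00 - 5.97 = 8.03.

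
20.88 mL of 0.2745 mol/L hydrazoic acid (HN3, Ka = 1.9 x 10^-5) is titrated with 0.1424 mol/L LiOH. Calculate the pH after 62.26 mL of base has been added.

n(acid) = 0.2745 x 0.02088 = 0.005732 mol; n(LiOH) added = 0.1424 x 0.06226 = 0.008866 mol.
Base is in excess by 0.008866 - 0.005732 = 0.003134 mol in a total volume of 0.08314 L.
[OH^-] = 0.003134/0.08314 = 0.03770 M, so pOH = 1.42 and pH = 14.00 - 1.42 = 12.58.

12.58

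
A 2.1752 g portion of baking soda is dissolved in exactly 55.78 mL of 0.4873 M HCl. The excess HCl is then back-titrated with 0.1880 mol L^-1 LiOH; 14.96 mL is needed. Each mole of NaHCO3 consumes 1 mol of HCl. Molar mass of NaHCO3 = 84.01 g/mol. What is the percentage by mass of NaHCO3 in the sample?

94.1%

Total n(HCl) added = 0.4873 x 0.05578 = 0.02718 mol.
n(LiOH) used = 0.1880 x 0.01496 = 0.002812 mol, which equals the excess n(HCl).
So n(HCl) consumed by the sample = 0.02718 - 0.002812 = 0.02437 mol.
n(NaHCO3) = 0.02437 / 1 = 0.02437 mol.
mass NaHCO3 = 0.02437 x 84.01 = 2.047 g, so %NaHCO3 = 2.047/2.1752 x 100 = 94.1%.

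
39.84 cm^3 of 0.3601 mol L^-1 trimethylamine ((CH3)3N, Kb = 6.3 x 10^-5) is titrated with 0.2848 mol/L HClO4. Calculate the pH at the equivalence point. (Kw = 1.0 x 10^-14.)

5.30

n((CH3)3N) = 0.3601 x 0.03984 = 0.01435 mol; V(HClO4) at equivalence = 0.01435/0.2848 = 0.05037 L.
At equivalence the base is fully converted to (CH3)3NH+; total volume = 0.09021 L, so [(CH3)3NH+] = 0.01435/0.09021 = 0.1590 M.
Ka((CH3)3NH+) = Kw/Kb = 1.0e-14 / 6.3 x 10^-5 = 1.59e-10.
[H^+] = sqrt(Ka x [(CH3)3NH+]) = sqrt(1.59e-10 x 0.1590) = 5.02e-6 M.
pH = -log(5.02e-6) = 5.30.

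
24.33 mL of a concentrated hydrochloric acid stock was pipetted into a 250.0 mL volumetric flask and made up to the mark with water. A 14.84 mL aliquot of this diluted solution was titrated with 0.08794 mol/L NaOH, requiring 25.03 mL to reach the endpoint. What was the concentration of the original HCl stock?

n(NaOH) = 0.08794 x 0.02503 = 0.002201 mol.
n(HCl) in the aliquot = 0.002201 mol.
[diluted HCl] = 0.002201 / 0.01484 = 0.1483 M.
Dilution factor = 250.0/24.33 = 10.28, so [stock] = 0.1483 x 10.28 = 1.52 M.

1.52 M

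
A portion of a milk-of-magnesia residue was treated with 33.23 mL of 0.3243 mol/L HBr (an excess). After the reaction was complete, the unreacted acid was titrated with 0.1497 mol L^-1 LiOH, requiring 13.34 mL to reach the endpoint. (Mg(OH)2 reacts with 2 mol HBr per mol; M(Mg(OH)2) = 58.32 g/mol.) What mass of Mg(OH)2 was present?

0.256 g

Total n(HBr) added = 0.3243 x 0.03323 = 0.01078 mol.
n(LiOH) used = 0.1497 x 0.01334 = 0.001997 mol, which equals the excess n(HBr).
So n(HBr) consumed by the sample = 0.01078 - 0.001997 = 0.008779 mol.
n(Mg(OH)2) = 0.008779 / 2 = 0.004390 mol.
mass = 0.004390 mol x 58.32 g/mol = 0.256 g.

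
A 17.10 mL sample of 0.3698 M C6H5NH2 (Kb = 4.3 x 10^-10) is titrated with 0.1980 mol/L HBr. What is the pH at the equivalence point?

2.76

n(C6H5NH2) = 0.3698 x 0.01710 = 0.006324 mol; V(HBr) at equivalence = 0.006324/0.1980 = 0.03194 L.
At equivalence the base is fully converted to C6H5NH3+; total volume = 0.04904 L, so [C6H5NH3+] = 0.006324/0.04904 = 0.1290 M.
Ka(C6H5NH3+) = Kw/Kb = 1.0e-14 / 4.3 x 10^-10 = 2.33e-5.
[H^+] = sqrt(Ka x [C6H5NH3+]) = sqrt(2.33e-5 x 0.1290) = 0.00173 M.
pH = -log(0.00173) = 2.76.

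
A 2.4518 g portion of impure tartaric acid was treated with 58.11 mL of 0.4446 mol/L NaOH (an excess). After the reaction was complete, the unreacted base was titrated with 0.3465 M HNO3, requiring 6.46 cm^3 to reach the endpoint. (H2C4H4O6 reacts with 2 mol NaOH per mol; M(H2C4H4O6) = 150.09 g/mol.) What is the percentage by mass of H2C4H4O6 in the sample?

Total n(NaOH) added = 0.4446 x 0.05811 = 0.02584 mol.
n(HNO3) used = 0.3465 x 0.006460 = 0.002238 mol, which equals the excess n(NaOH).
So n(NaOH) consumed by the sample = 0.02584 - 0.002238 = 0.02360 mol.
n(H2C4H4O6) = 0.02360 / 2 = 0.01180 mol.
mass H2C4H4O6 = 0.01180 x 150.09 = 1.771 g, so %H2C4H4O6 = 1.771/2.4518 x 100 = 72.2%.

72.2%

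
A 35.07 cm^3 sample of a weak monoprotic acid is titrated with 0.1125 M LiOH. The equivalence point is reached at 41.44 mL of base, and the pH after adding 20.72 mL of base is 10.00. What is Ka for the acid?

20.72 mL is half of the equivalence volume, so this is the half-equivalence point where [HA] = [A^-].
At half-equivalence pH = pKa, so pKa = 10.00.
Ka = 10^(-10.00) = 1.0 x 10^-10.

1.0 x 10^-10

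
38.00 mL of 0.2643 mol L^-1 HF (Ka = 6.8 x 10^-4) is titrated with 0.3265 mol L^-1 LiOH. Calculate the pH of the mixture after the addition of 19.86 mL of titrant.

Initial n(HF) = 0.2643 x 0.03800 = 0.01004 mol.
n(LiOH) added = 0.3265 x 0.01986 = 0.006484 mol, converting that many moles of HF to F-.
Remaining n(HF) = 0.003559 mol; n(F-) = 0.006484 mol.
By Henderson-Hasselbalch, pH = pKa + log([A^-]/[HA]) = 3.17 + log(0.006484/0.003559) = 3.17 + (+0.26) = 3.43.

3.43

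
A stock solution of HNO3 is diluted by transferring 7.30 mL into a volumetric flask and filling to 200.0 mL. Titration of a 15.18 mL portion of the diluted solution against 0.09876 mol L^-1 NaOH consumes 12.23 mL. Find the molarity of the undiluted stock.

2.18 M

n(NaOH) = 0.09876 x 0.01223 = 0.001208 mol.
n(HNO3) in the aliquot = 0.001208 mol.
[diluted HNO3] = 0.001208 / 0.01518 = 0.07957 M.
Dilution factor = 200.0/7.300 = 27.40, so [stock] = 0.07957 x 27.40 = 2.18 M.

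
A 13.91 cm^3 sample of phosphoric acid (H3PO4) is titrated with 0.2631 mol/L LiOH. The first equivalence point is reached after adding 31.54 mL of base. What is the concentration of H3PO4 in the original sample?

n(LiOH) = 0.2631 x 0.03154 = 0.008298 mol.
At the first equivalence point, 1 mol OH^- react per mol H3PO4, so n(H3PO4) = 0.008298 / 1 = 0.008298 mol.
[H3PO4] = 0.008298 / 0.01391 L = 0.597 M.

0.597 M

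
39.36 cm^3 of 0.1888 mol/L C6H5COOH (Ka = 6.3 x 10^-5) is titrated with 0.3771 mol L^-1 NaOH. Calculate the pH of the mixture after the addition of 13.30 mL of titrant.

Initial n(C6H5COOH) = 0.1888 x 0.03936 = 0.007431 mol.
n(NaOH) added = 0.3771 x 0.01330 = 0.005015 mol, converting that many moles of C6H5COOH to C6H5COO-.
Remaining n(C6H5COOH) = 0.002416 mol; n(C6H5COO-) = 0.005015 mol.
By Henderson-Hasselbalch, pH = pKa + log([A^-]/[HA]) = 4.20 + log(0.005015/0.002416) = 4.20 + (+0.32) = 4.52.

4.52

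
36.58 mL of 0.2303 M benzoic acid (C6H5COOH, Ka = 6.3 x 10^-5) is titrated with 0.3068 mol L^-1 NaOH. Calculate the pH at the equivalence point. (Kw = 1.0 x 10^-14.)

n(C6H5COOH) = 0.2303 x 0.03658 = 0.008424 mol; V(NaOH) at equivalence = 0.008424/0.3068 = 0.02746 L.
At equivalence all the acid is converted to C6H5COO-; total volume = 0.03658 + 0.02746 = 0.06404 L, so [C6H5COO-] = 0.008424/0.06404 = 0.1316 M.
Kb = Kw/Ka = 1.0e-14 / 6.3 x 10^-5 = 1.59e-10.
[OH^-] = sqrt(Kb x [C6H5COO-]) = sqrt(1.59e-10 x 0.1316) = 4.57e-6 M.
pOH = 5.34, so pH = 14.00 - 5.34 = 8.66.

8.66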